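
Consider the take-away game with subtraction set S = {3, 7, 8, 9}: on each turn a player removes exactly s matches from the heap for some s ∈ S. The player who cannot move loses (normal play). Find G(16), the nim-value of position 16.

0

G(0) = 0
G(1) = mex{} = 0
G(2) = mex{} = 0
G(3) = mex{0} = 1
G(4) = mex{0} = 1
G(5) = mex{0} = 1
G(6) = mex{1} = 0
G(7) = mex{1,0} = 2
G(8) = mex{1,0,0} = 2
G(9) = mex{0,0,0,0} = 1
G(10) = mex{2,1,0,0} = 3
G(11) = mex{2,1,1,0} = 3
G(12) = mex{1,1,1,1} = 0
G(13) = mex{3,0,1,1} = 2
G(14) = mex{3,2,0,1} = 4
G(15) = mex{0,2,2,0} = 1
G(16) = mex{2,1,2,2} = 0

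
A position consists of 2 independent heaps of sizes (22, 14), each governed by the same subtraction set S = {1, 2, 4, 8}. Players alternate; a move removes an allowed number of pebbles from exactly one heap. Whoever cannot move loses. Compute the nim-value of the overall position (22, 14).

All heaps use S = {1, 2, 4, 8}:
G(0) = 0
G(1) = mex{0} = 1
G(2) = mex{1,0} = 2
G(3) = mex{2,1} = 0
G(4) = mex{0,2,0} = 1
G(5) = mex{1,0,1} = 2
G(6) = mex{2,1,2} = 0
G(7) = mex{0,2,0} = 1
G(8) = mex{1,0,1,0} = 2
G(9) = mex{2,1,2,1} = 0
G(10) = mex{0,2,0,2} = 1
G(11) = mex{1,0,1,0} = 2
G(12) = mex{2,1,2,1} = 0
G(13) = mex{0,2,0,2} = 1
G(14) = mex{1,0,1,0} = 2
G(15) = mex{2,1,2,1} = 0
G(16) = mex{0,2,0,2} = 1
G(17) = mex{1,0,1,0} = 2
G(18) = mex{2,1,2,1} = 0
G(19) = mex{0,2,0,2} = 1
G(20) = mex{1,0,1,0} = 2
G(21) = mex{2,1,2,1} = 0
G(22) = mex{0,2,0,2} = 1
Heap A: G(22) = 1.
Heap B: G(14) = 2.
Combined Grundy value = 1 ⊕ 2 = 3.

3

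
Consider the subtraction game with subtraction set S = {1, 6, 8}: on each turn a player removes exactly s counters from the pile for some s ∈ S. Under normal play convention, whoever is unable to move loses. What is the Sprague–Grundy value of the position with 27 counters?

n :  0  1  2  3  4  5  6  7  8  9 10 11 12 13 14 15 16 17 18 19 20 21 22 23 24 25 26 27
G :  0  1  0  1  0  1  2  0  1  0  1  0  1  2  0  1  0  1  0  1  2  0  1  0  1  0  1  2

2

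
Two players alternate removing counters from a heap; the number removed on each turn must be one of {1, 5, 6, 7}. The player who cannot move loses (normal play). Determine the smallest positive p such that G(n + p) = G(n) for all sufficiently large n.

n :  0  1  2  3  4  5  6  7  8  9 10 11 12 13 14 15 16 17 18 19 20 21 22 23 24 25
G :  0  1  0  1  0  1  2  3  2  3  2  3  0  1  0  1  0  1  2  3  2  3  2  3  0  1
G(n+12) = G(n) holds for n = 0,…,6 (a full window of length max(S) = 7), so the sequence is purely periodic with period 12.

12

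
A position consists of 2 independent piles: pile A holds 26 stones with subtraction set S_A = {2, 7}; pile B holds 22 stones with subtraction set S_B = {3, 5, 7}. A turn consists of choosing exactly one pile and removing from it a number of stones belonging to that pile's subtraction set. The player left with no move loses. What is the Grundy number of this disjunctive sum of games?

2

Pile A, S = {2, 7}:
G(0) = 0
G(1) = mex{} = 0
G(2) = mex{0} = 1
G(3) = mex{0} = 1
G(4) = mex{1} = 0
G(5) = mex{1} = 0
G(6) = mex{0} = 1
G(7) = mex{0,0} = 1
G(8) = mex{1,0} = 2
G(9) = mex{1,1} = 0
G(10) = mex{2,1} = 0
G(11) = mex{0,0} = 1
G(12) = mex{0,0} = 1
G(13) = mex{1,1} = 0
G(14) = mex{1,1} = 0
G(15) = mex{0,2} = 1
G(16) = mex{0,0} = 1
G(17) = mex{1,0} = 2
G(18) = mex{1,1} = 0
G(19) = mex{2,1} = 0
G(20) = mex{0,0} = 1
G(21) = mex{0,0} = 1
G(22) = mex{1,1} = 0
G(23) = mex{1,1} = 0
G(24) = mex{0,2} = 1
G(25) = mex{0,0} = 1
G(26) = mex{1,0} = 2
G_A(26) = 2.
Pile B, S = {3, 5, 7}:
n :  0  1  2  3  4  5  6  7  8  9 10 11 12 13 14 15 16 17 18 19 20 21 22
G :  0  0  0  1  1  1  2  2  2  3  0  0  0  1  1  1  2  2  2  3  0  0  0
G_B(22) = 0.
Combined Grundy value = 2 ⊕ 0 = 2.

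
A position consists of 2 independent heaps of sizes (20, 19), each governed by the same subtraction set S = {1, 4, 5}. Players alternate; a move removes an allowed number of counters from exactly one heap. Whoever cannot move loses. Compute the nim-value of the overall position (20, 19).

3

All heaps use S = {1, 4, 5}:
n :  0  1  2  3  4  5  6  7  8  9 10 11 12 13 14 15 16 17 18 19 20
G :  0  1  0  1  2  3  2  3  0  1  0  1  2  3  2  3  0  1  0  1  2
Heap A: G(20) = 2.
Heap B: G(19) = 1.
Combined Grundy value = 2 ⊕ 1 = 3.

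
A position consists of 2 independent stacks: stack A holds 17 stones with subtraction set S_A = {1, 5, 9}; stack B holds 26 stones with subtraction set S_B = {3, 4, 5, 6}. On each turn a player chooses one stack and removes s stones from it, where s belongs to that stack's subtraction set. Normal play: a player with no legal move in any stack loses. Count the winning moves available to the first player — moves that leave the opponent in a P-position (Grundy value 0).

3

Stack A, S = {1, 5, 9}:
G(0) = 0
G(1) = mex{0} = 1
G(2) = mex{1} = 0
G(3) = mex{0} = 1
G(4) = mex{1} = 0
G(5) = mex{0,0} = 1
G(6) = mex{1,1} = 0
G(7) = mex{0,0} = 1
G(8) = mex{1,1} = 0
G(9) = mex{0,0,0} = 1
G(10) = mex{1,1,1} = 0
G(11) = mex{0,0,0} = 1
G(12) = mex{1,1,1} = 0
G(13) = mex{0,0,0} = 1
G(14) = mex{1,1,1} = 0
G(15) = mex{0,0,0} = 1
G(16) = mex{1,1,1} = 0
G(17) = mex{0,0,0} = 1
G_A(17) = 1.
Stack B, S = {3, 4, 5, 6}:
G(0) = 0
G(1) = mex{} = 0
G(2) = mex{} = 0
G(3) = mex{0} = 1
G(4) = mex{0,0} = 1
G(5) = mex{0,0,0} = 1
G(6) = mex{1,0,0,0} = 2
G(7) = mex{1,1,0,0} = 2
G(8) = mex{1,1,1,0} = 2
G(9) = mex{2,1,1,1} = 0
G(10) = mex{2,2,1,1} = 0
G(11) = mex{2,2,2,1} = 0
G(12) = mex{0,2,2,2} = 1
G(13) = mex{0,0,2,2} = 1
G(14) = mex{0,0,0,2} = 1
G(15) = mex{1,0,0,0} = 2
G(16) = mex{1,1,0,0} = 2
G(17) = mex{1,1,1,0} = 2
G(18) = mex{2,1,1,1} = 0
G(19) = mex{2,2,1,1} = 0
G(20) = mex{2,2,2,1} = 0
G(21) = mex{0,2,2,2} = 1
G(22) = mex{0,0,2,2} = 1
G(23) = mex{0,0,0,2} = 1
G(24) = mex{1,0,0,0} = 2
G(25) = mex{1,1,0,0} = 2
G(26) = mex{1,1,1,0} = 2
G_B(26) = 2.
Combined Grundy value = 1 ⊕ 2 = 3.
A winning move leaves total XOR = 0, i.e. changes one component's Grundy value g to g ⊕ X where X is the current total.
Stack A: need g' = 1⊕3 = 2. Options: 17−1→G=0, 17−5→G=0, 17−9→G=0. Hits: 0.
Stack B: need g' = 2⊕3 = 1. Options: 26−3→G=1, 26−4→G=1, 26−5→G=1, 26−6→G=0. Hits: 3.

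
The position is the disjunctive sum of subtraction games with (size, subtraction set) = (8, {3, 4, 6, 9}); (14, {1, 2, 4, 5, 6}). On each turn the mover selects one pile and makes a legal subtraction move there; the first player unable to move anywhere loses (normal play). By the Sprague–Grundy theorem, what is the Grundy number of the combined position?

3

Pile A, S = {3, 4, 6, 9}:
n : 0 1 2 3 4 5 6 7 8
G : 0 0 0 1 1 1 2 2 2
G_A(8) = 2.
Pile B, S = {1, 2, 4, 5, 6}:
G(0) = 0
G(1) = mex{0} = 1
G(2) = mex{1,0} = 2
G(3) = mex{2,1} = 0
G(4) = mex{0,2,0} = 1
G(5) = mex{1,0,1,0} = 2
G(6) = mex{2,1,2,1,0} = 3
G(7) = mex{3,2,0,2,1} = 4
G(8) = mex{4,3,1,0,2} = 5
G(9) = mex{5,4,2,1,0} = 3
G(10) = mex{3,5,3,2,1} = 0
G(11) = mex{0,3,4,3,2} = 1
G(12) = mex{1,0,5,4,3} = 2
G(13) = mex{2,1,3,5,4} = 0
G(14) = mex{0,2,0,3,5} = 1
G_B(14) = 1.
Combined Grundy value = 2 ⊕ 1 = 3.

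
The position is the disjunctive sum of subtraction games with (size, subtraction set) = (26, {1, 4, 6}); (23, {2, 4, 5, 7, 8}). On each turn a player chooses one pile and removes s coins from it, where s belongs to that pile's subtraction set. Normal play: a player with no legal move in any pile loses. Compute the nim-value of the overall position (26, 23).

0

Pile A, S = {1, 4, 6}:
G(0) = 0
G(1) = mex{0} = 1
G(2) = mex{1} = 0
G(3) = mex{0} = 1
G(4) = mex{1,0} = 2
G(5) = mex{2,1} = 0
G(6) = mex{0,0,0} = 1
G(7) = mex{1,1,1} = 0
G(8) = mex{0,2,0} = 1
G(9) = mex{1,0,1} = 2
G(10) = mex{2,1,2} = 0
G(11) = mex{0,0,0} = 1
G(12) = mex{1,1,1} = 0
G(13) = mex{0,2,0} = 1
G(14) = mex{1,0,1} = 2
G(15) = mex{2,1,2} = 0
G(16) = mex{0,0,0} = 1
G(17) = mex{1,1,1} = 0
G(18) = mex{0,2,0} = 1
G(19) = mex{1,0,1} = 2
G(20) = mex{2,1,2} = 0
G(21) = mex{0,0,0} = 1
G(22) = mex{1,1,1} = 0
G(23) = mex{0,2,0} = 1
G(24) = mex{1,0,1} = 2
G(25) = mex{2,1,2} = 0
G(26) = mex{0,0,0} = 1
G_A(26) = 1.
Pile B, S = {2, 4, 5, 7, 8}:
n :  0  1  2  3  4  5  6  7  8  9 10 11 12 13 14 15 16 17 18 19 20 21 22 23
G :  0  0  1  1  2  2  3  3  4  4  0  0  1  1  2  2  3  3  4  4  0  0  1  1
G_B(23) = 1.
Combined Grundy value = 1 ⊕ 1 = 0.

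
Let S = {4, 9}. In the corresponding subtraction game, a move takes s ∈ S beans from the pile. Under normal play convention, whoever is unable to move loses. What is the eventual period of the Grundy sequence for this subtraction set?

n :  0  1  2  3  4  5  6  7  8  9 10 11 12 13 14 15 16 17 18 19 20 21 22 23 24 25 26 27
G :  0  0  0  0  1  1  1  1  0  2  2  2  1  0  0  0  0  1  1  1  1  0  2  2  2  1  0  0
G(n+13) = G(n) holds for n = 0,…,8 (a full window of length max(S) = 9), so the sequence is purely periodic with period 13.

13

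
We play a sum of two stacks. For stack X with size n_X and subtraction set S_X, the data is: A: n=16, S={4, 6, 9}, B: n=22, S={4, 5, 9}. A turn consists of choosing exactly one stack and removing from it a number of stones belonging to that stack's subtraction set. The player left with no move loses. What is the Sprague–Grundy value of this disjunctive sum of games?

2

Stack A, S = {4, 6, 9}:
n :  0  1  2  3  4  5  6  7  8  9 10 11 12 13 14 15 16
G :  0  0  0  0  1  1  1  1  2  2  2  2  3  0  0  0  0
G_A(16) = 0.
Stack B, S = {4, 5, 9}:
G(0) = 0
G(1) = mex{} = 0
G(2) = mex{} = 0
G(3) = mex{} = 0
G(4) = mex{0} = 1
G(5) = mex{0,0} = 1
G(6) = mex{0,0} = 1
G(7) = mex{0,0} = 1
G(8) = mex{1,0} = 2
G(9) = mex{1,1,0} = 2
G(10) = mex{1,1,0} = 2
G(11) = mex{1,1,0} = 2
G(12) = mex{2,1,0} = 3
G(13) = mex{2,2,1} = 0
G(14) = mex{2,2,1} = 0
G(15) = mex{2,2,1} = 0
G(16) = mex{3,2,1} = 0
G(17) = mex{0,3,2} = 1
G(18) = mex{0,0,2} = 1
G(19) = mex{0,0,2} = 1
G(20) = mex{0,0,2} = 1
G(21) = mex{1,0,3} = 2
G(22) = mex{1,1,0} = 2
G_B(22) = 2.
Combined Grundy value = 0 ⊕ 2 = 2.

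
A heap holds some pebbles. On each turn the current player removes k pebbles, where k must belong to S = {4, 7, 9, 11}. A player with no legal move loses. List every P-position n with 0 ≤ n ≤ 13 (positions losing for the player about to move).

0, 1, 2, 3

n :  0  1  2  3  4  5  6  7  8  9 10 11 12 13
G :  0  0  0  0  1  1  1  1  2  2  2  2  3  3
P-positions are exactly the n with G(n) = 0.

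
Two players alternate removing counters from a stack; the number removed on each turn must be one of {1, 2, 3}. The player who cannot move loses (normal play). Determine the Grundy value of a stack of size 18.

n :  0  1  2  3  4  5  6  7  8  9 10 11 12 13 14 15 16 17 18
G :  0  1  2  3  0  1  2  3  0  1  2  3  0  1  2  3  0  1  2

2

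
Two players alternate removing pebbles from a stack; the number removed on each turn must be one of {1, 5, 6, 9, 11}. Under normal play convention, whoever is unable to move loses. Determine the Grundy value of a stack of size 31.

G(0) = 0
G(1) = mex{0} = 1
G(2) = mex{1} = 0
G(3) = mex{0} = 1
G(4) = mex{1} = 0
G(5) = mex{0,0} = 1
G(6) = mex{1,1,0} = 2
G(7) = mex{2,0,1} = 3
G(8) = mex{3,1,0} = 2
G(9) = mex{2,0,1,0} = 3
G(10) = mex{3,1,0,1} = 2
G(11) = mex{2,2,1,0,0} = 3
G(12) = mex{3,3,2,1,1} = 0
G(13) = mex{0,2,3,0,0} = 1
G(14) = mex{1,3,2,1,1} = 0
G(15) = mex{0,2,3,2,0} = 1
G(16) = mex{1,3,2,3,1} = 0
G(17) = mex{0,0,3,2,2} = 1
G(18) = mex{1,1,0,3,3} = 2
G(19) = mex{2,0,1,2,2} = 3
G(20) = mex{3,1,0,3,3} = 2
G(21) = mex{2,0,1,0,2} = 3
G(22) = mex{3,1,0,1,3} = 2
G(23) = mex{2,2,1,0,0} = 3
G(24) = mex{3,3,2,1,1} = 0
G(25) = mex{0,2,3,0,0} = 1
G(26) = mex{1,3,2,1,1} = 0
G(27) = mex{0,2,3,2,0} = 1
G(28) = mex{1,3,2,3,1} = 0
G(29) = mex{0,0,3,2,2} = 1
G(30) = mex{1,1,0,3,3} = 2
G(31) = mex{2,0,1,2,2} = 3

3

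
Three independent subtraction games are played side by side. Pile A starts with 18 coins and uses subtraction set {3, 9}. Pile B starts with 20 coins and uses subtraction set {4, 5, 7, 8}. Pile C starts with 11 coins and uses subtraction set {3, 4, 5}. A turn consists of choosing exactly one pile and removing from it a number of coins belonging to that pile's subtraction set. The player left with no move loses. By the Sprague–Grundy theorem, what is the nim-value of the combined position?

Pile A, S = {3, 9}:
n :  0  1  2  3  4  5  6  7  8  9 10 11 12 13 14 15 16 17 18
G :  0  0  0  1  1  1  0  0  0  1  1  1  0  0  0  1  1  1  0
G_A(18) = 0.
Pile B, S = {4, 5, 7, 8}:
G(0) = 0
G(1) = mex{} = 0
G(2) = mex{} = 0
G(3) = mex{} = 0
G(4) = mex{0} = 1
G(5) = mex{0,0} = 1
G(6) = mex{0,0} = 1
G(7) = mex{0,0,0} = 1
G(8) = mex{1,0,0,0} = 2
G(9) = mex{1,1,0,0} = 2
G(10) = mex{1,1,0,0} = 2
G(11) = mex{1,1,1,0} = 2
G(12) = mex{2,1,1,1} = 0
G(13) = mex{2,2,1,1} = 0
G(14) = mex{2,2,1,1} = 0
G(15) = mex{2,2,2,1} = 0
G(16) = mex{0,2,2,2} = 1
G(17) = mex{0,0,2,2} = 1
G(18) = mex{0,0,2,2} = 1
G(19) = mex{0,0,0,2} = 1
G(20) = mex{1,0,0,0} = 2
G_B(20) = 2.
Pile C, S = {3, 4, 5}:
n :  0  1  2  3  4  5  6  7  8  9 10 11
G :  0  0  0  1  1  1  2  2  0  0  0  1
G_C(11) = 1.
Combined Grundy value = 0 ⊕ 2 ⊕ 1 = 3.

3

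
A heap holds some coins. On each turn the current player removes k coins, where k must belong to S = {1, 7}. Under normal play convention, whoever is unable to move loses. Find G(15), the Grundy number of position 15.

1

G(0) = 0
G(1) = mex{0} = 1
G(2) = mex{1} = 0
G(3) = mex{0} = 1
G(4) = mex{1} = 0
G(5) = mex{0} = 1
G(6) = mex{1} = 0
G(7) = mex{0,0} = 1
G(8) = mex{1,1} = 0
G(9) = mex{0,0} = 1
G(10) = mex{1,1} = 0
G(11) = mex{0,0} = 1
G(12) = mex{1,1} = 0
G(13) = mex{0,0} = 1
G(14) = mex{1,1} = 0
G(15) = mex{0,0} = 1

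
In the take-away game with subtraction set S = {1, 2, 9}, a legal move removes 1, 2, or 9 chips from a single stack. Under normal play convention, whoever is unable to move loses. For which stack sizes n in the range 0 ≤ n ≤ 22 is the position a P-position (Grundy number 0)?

0, 3, 6, 10, 13, 16, 20

n :  0  1  2  3  4  5  6  7  8  9 10 11 12 13 14 15 16 17 18 19 20 21 22
G :  0  1  2  0  1  2  0  1  2  3  0  1  2  0  1  2  0  1  2  3  0  1  2
P-positions are exactly the n with G(n) = 0.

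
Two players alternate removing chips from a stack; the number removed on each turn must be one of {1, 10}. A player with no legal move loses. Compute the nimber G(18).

G(0) = 0
G(1) = mex{0} = 1
G(2) = mex{1} = 0
G(3) = mex{0} = 1
G(4) = mex{1} = 0
G(5) = mex{0} = 1
G(6) = mex{1} = 0
G(7) = mex{0} = 1
G(8) = mex{1} = 0
G(9) = mex{0} = 1
G(10) = mex{1,0} = 2
G(11) = mex{2,1} = 0
G(12) = mex{0,0} = 1
G(13) = mex{1,1} = 0
G(14) = mex{0,0} = 1
G(15) = mex{1,1} = 0
G(16) = mex{0,0} = 1
G(17) = mex{1,1} = 0
G(18) = mex{0,0} = 1

1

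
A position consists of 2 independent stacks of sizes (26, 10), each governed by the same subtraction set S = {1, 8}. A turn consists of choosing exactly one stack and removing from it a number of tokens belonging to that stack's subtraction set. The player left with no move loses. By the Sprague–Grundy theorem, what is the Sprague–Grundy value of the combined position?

3

All stacks use S = {1, 8}:
G(0) = 0
G(1) = mex{0} = 1
G(2) = mex{1} = 0
G(3) = mex{0} = 1
G(4) = mex{1} = 0
G(5) = mex{0} = 1
G(6) = mex{1} = 0
G(7) = mex{0} = 1
G(8) = mex{1,0} = 2
G(9) = mex{2,1} = 0
G(10) = mex{0,0} = 1
G(11) = mex{1,1} = 0
G(12) = mex{0,0} = 1
G(13) = mex{1,1} = 0
G(14) = mex{0,0} = 1
G(15) = mex{1,1} = 0
G(16) = mex{0,2} = 1
G(17) = mex{1,0} = 2
G(18) = mex{2,1} = 0
G(19) = mex{0,0} = 1
G(20) = mex{1,1} = 0
G(21) = mex{0,0} = 1
G(22) = mex{1,1} = 0
G(23) = mex{0,0} = 1
G(24) = mex{1,1} = 0
G(25) = mex{0,2} = 1
G(26) = mex{1,0} = 2
Stack A: G(26) = 2.
Stack B: G(10) = 1.
Combined Grundy value = 2 ⊕ 1 = 3.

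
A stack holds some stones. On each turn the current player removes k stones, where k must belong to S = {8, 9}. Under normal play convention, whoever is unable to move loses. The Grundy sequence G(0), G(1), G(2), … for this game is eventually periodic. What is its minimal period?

17

n :  0  1  2  3  4  5  6  7  8  9 10 11 12 13 14 15 16 17 18 19 20 21 22 23 24 25 26 27 28 29 30 31 32 33 34 35
G :  0  0  0  0  0  0  0  0  1  1  1  1  1  1  1  1  2  0  0  0  0  0  0  0  0  1  1  1  1  1  1  1  1  2  0  0
G(n+17) = G(n) holds for n = 0,…,8 (a full window of length max(S) = 9), so the sequence is purely periodic with period 17.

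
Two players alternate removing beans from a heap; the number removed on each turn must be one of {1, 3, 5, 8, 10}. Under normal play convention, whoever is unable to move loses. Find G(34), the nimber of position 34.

2

G(0) = 0
G(1) = mex{0} = 1
G(2) = mex{1} = 0
G(3) = mex{0,0} = 1
G(4) = mex{1,1} = 0
G(5) = mex{0,0,0} = 1
G(6) = mex{1,1,1} = 0
G(7) = mex{0,0,0} = 1
G(8) = mex{1,1,1,0} = 2
G(9) = mex{2,0,0,1} = 3
G(10) = mex{3,1,1,0,0} = 2
G(11) = mex{2,2,0,1,1} = 3
G(12) = mex{3,3,1,0,0} = 2
G(13) = mex{2,2,2,1,1} = 0
G(14) = mex{0,3,3,0,0} = 1
G(15) = mex{1,2,2,1,1} = 0
G(16) = mex{0,0,3,2,0} = 1
G(17) = mex{1,1,2,3,1} = 0
G(18) = mex{0,0,0,2,2} = 1
G(19) = mex{1,1,1,3,3} = 0
G(20) = mex{0,0,0,2,2} = 1
G(21) = mex{1,1,1,0,3} = 2
G(22) = mex{2,0,0,1,2} = 3
G(23) = mex{3,1,1,0,0} = 2
G(24) = mex{2,2,0,1,1} = 3
G(25) = mex{3,3,1,0,0} = 2
G(26) = mex{2,2,2,1,1} = 0
G(27) = mex{0,3,3,0,0} = 1
G(28) = mex{1,2,2,1,1} = 0
G(29) = mex{0,0,3,2,0} = 1
G(30) = mex{1,1,2,3,1} = 0
G(31) = mex{0,0,0,2,2} = 1
G(32) = mex{1,1,1,3,3} = 0
G(33) = mex{0,0,0,2,2} = 1
G(34) = mex{1,1,1,0,3} = 2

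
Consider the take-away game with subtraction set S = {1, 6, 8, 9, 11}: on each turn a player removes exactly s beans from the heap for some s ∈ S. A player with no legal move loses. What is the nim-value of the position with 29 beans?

G(0) = 0
G(1) = mex{0} = 1
G(2) = mex{1} = 0
G(3) = mex{0} = 1
G(4) = mex{1} = 0
G(5) = mex{0} = 1
G(6) = mex{1,0} = 2
G(7) = mex{2,1} = 0
G(8) = mex{0,0,0} = 1
G(9) = mex{1,1,1,0} = 2
G(10) = mex{2,0,0,1} = 3
G(11) = mex{3,1,1,0,0} = 2
G(12) = mex{2,2,0,1,1} = 3
G(13) = mex{3,0,1,0,0} = 2
G(14) = mex{2,1,2,1,1} = 0
G(15) = mex{0,2,0,2,0} = 1
G(16) = mex{1,3,1,0,1} = 2
G(17) = mex{2,2,2,1,2} = 0
G(18) = mex{0,3,3,2,0} = 1
G(19) = mex{1,2,2,3,1} = 0
G(20) = mex{0,0,3,2,2} = 1
G(21) = mex{1,1,2,3,3} = 0
G(22) = mex{0,2,0,2,2} = 1
G(23) = mex{1,0,1,0,3} = 2
G(24) = mex{2,1,2,1,2} = 0
G(25) = mex{0,0,0,2,0} = 1
G(26) = mex{1,1,1,0,1} = 2
G(27) = mex{2,0,0,1,2} = 3
G(28) = mex{3,1,1,0,0} = 2
G(29) = mex{2,2,0,1,1} = 3

3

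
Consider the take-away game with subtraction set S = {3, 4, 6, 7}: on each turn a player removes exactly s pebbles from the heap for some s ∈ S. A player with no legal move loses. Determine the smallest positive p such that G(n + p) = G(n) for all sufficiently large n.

10

G(0) = 0
G(1) = mex{} = 0
G(2) = mex{} = 0
G(3) = mex{0} = 1
G(4) = mex{0,0} = 1
G(5) = mex{0,0} = 1
G(6) = mex{1,0,0} = 2
G(7) = mex{1,1,0,0} = 2
G(8) = mex{1,1,0,0} = 2
G(9) = mex{2,1,1,0} = 3
G(10) = mex{2,2,1,1} = 0
G(11) = mex{2,2,1,1} = 0
G(12) = mex{3,2,2,1} = 0
G(13) = mex{0,3,2,2} = 1
G(14) = mex{0,0,2,2} = 1
G(15) = mex{0,0,3,2} = 1
G(16) = mex{1,0,0,3} = 2
G(17) = mex{1,1,0,0} = 2
G(18) = mex{1,1,0,0} = 2
G(19) = mex{2,1,1,0} = 3
G(20) = mex{2,2,1,1} = 0
G(21) = mex{2,2,1,1} = 0
G(n+10) = G(n) holds for n = 0,…,6 (a full window of length max(S) = 7), so the sequence is purely periodic with period 10.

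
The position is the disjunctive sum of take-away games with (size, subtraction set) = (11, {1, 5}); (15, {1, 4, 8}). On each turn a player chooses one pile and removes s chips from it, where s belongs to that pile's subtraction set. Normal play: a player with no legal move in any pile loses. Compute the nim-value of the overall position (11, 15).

0

Pile A, S = {1, 5}:
G(0) = 0
G(1) = mex{0} = 1
G(2) = mex{1} = 0
G(3) = mex{0} = 1
G(4) = mex{1} = 0
G(5) = mex{0,0} = 1
G(6) = mex{1,1} = 0
G(7) = mex{0,0} = 1
G(8) = mex{1,1} = 0
G(9) = mex{0,0} = 1
G(10) = mex{1,1} = 0
G(11) = mex{0,0} = 1
G_A(11) = 1.
Pile B, S = {1, 4, 8}:
n :  0  1  2  3  4  5  6  7  8  9 10 11 12 13 14 15
G :  0  1  0  1  2  0  1  0  1  2  3  2  0  1  0  1
G_B(15) = 1.
Combined Grundy value = 1 ⊕ 1 = 0.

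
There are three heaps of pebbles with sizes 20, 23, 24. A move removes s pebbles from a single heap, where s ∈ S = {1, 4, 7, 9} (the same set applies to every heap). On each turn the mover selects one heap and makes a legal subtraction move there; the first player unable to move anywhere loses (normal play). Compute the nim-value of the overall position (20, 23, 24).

0

All heaps use S = {1, 4, 7, 9}:
G(0) = 0
G(1) = mex{0} = 1
G(2) = mex{1} = 0
G(3) = mex{0} = 1
G(4) = mex{1,0} = 2
G(5) = mex{2,1} = 0
G(6) = mex{0,0} = 1
G(7) = mex{1,1,0} = 2
G(8) = mex{2,2,1} = 0
G(9) = mex{0,0,0,0} = 1
G(10) = mex{1,1,1,1} = 0
G(11) = mex{0,2,2,0} = 1
G(12) = mex{1,0,0,1} = 2
G(13) = mex{2,1,1,2} = 0
G(14) = mex{0,0,2,0} = 1
G(15) = mex{1,1,0,1} = 2
G(16) = mex{2,2,1,2} = 0
G(17) = mex{0,0,0,0} = 1
G(18) = mex{1,1,1,1} = 0
G(19) = mex{0,2,2,0} = 1
G(20) = mex{1,0,0,1} = 2
G(21) = mex{2,1,1,2} = 0
G(22) = mex{0,0,2,0} = 1
G(23) = mex{1,1,0,1} = 2
G(24) = mex{2,2,1,2} = 0
Heap A: G(20) = 2.
Heap B: G(23) = 2.
Heap C: G(24) = 0.
Combined Grundy value = 2 ⊕ 2 ⊕ 0 = 0.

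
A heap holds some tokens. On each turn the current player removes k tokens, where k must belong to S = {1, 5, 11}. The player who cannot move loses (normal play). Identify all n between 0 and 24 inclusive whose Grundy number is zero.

n :  0  1  2  3  4  5  6  7  8  9 10 11 12 13 14 15 16 17 18 19 20 21 22 23 24
G :  0  1  0  1  0  1  0  1  0  1  0  1  0  1  0  1  0  1  0  1  0  1  0  1  0
P-positions are exactly the n with G(n) = 0.

0, 2, 4, 6, 8, 10, 12, 14, 16, 18, 20, 22, 24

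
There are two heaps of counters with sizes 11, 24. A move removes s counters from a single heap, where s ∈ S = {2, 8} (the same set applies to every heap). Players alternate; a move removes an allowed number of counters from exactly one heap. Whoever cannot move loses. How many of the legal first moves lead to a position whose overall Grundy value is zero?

All heaps use S = {2, 8}:
n :  0  1  2  3  4  5  6  7  8  9 10 11 12 13 14 15 16 17 18 19 20 21 22 23 24
G :  0  0  1  1  0  0  1  1  2  2  0  0  1  1  0  0  1  1  2  2  0  0  1  1  0
Heap A: G(11) = 0.
Heap B: G(24) = 0.
Combined Grundy value = 0 ⊕ 0 = 0.
A winning move leaves total XOR = 0, i.e. changes one component's Grundy value g to g ⊕ X where X is the current total.
Heap A: target g' = 0⊕0 = 0, but every legal move changes the Grundy value (mex property), so 0 moves.
Heap B: target g' = 0⊕0 = 0, but every legal move changes the Grundy value (mex property), so 0 moves.

0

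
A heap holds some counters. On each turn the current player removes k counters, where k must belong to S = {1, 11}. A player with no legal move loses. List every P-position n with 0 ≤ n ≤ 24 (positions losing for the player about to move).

G(0) = 0
G(1) = mex{0} = 1
G(2) = mex{1} = 0
G(3) = mex{0} = 1
G(4) = mex{1} = 0
G(5) = mex{0} = 1
G(6) = mex{1} = 0
G(7) = mex{0} = 1
G(8) = mex{1} = 0
G(9) = mex{0} = 1
G(10) = mex{1} = 0
G(11) = mex{0,0} = 1
G(12) = mex{1,1} = 0
G(13) = mex{0,0} = 1
G(14) = mex{1,1} = 0
G(15) = mex{0,0} = 1
G(16) = mex{1,1} = 0
G(17) = mex{0,0} = 1
G(18) = mex{1,1} = 0
G(19) = mex{0,0} = 1
G(20) = mex{1,1} = 0
G(21) = mex{0,0} = 1
G(22) = mex{1,1} = 0
G(23) = mex{0,0} = 1
G(24) = mex{1,1} = 0
P-positions are exactly the n with G(n) = 0.

0, 2, 4, 6, 8, 10, 12, 14, 16, 18, 20, 22, 24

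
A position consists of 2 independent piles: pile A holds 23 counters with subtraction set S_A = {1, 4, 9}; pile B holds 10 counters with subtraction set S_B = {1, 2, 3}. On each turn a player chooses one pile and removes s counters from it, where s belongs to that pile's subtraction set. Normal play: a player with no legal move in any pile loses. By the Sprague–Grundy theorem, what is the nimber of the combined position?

Pile A, S = {1, 4, 9}:
G(0) = 0
G(1) = mex{0} = 1
G(2) = mex{1} = 0
G(3) = mex{0} = 1
G(4) = mex{1,0} = 2
G(5) = mex{2,1} = 0
G(6) = mex{0,0} = 1
G(7) = mex{1,1} = 0
G(8) = mex{0,2} = 1
G(9) = mex{1,0,0} = 2
G(10) = mex{2,1,1} = 0
G(11) = mex{0,0,0} = 1
G(12) = mex{1,1,1} = 0
G(13) = mex{0,2,2} = 1
G(14) = mex{1,0,0} = 2
G(15) = mex{2,1,1} = 0
G(16) = mex{0,0,0} = 1
G(17) = mex{1,1,1} = 0
G(18) = mex{0,2,2} = 1
G(19) = mex{1,0,0} = 2
G(20) = mex{2,1,1} = 0
G(21) = mex{0,0,0} = 1
G(22) = mex{1,1,1} = 0
G(23) = mex{0,2,2} = 1
G_A(23) = 1.
Pile B, S = {1, 2, 3}:
n :  0  1  2  3  4  5  6  7  8  9 10
G :  0  1  2  3  0  1  2  3  0  1  2
G_B(10) = 2.
Combined Grundy value = 1 ⊕ 2 = 3.

3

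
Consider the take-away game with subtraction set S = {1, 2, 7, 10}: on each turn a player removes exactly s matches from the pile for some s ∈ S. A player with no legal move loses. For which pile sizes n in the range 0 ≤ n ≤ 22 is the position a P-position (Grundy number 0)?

G(0) = 0
G(1) = mex{0} = 1
G(2) = mex{1,0} = 2
G(3) = mex{2,1} = 0
G(4) = mex{0,2} = 1
G(5) = mex{1,0} = 2
G(6) = mex{2,1} = 0
G(7) = mex{0,2,0} = 1
G(8) = mex{1,0,1} = 2
G(9) = mex{2,1,2} = 0
G(10) = mex{0,2,0,0} = 1
G(11) = mex{1,0,1,1} = 2
G(12) = mex{2,1,2,2} = 0
G(13) = mex{0,2,0,0} = 1
G(14) = mex{1,0,1,1} = 2
G(15) = mex{2,1,2,2} = 0
G(16) = mex{0,2,0,0} = 1
G(17) = mex{1,0,1,1} = 2
G(18) = mex{2,1,2,2} = 0
G(19) = mex{0,2,0,0} = 1
G(20) = mex{1,0,1,1} = 2
G(21) = mex{2,1,2,2} = 0
G(22) = mex{0,2,0,0} = 1
P-positions are exactly the n with G(n) = 0.

0, 3, 6, 9, 12, 15, 18, 21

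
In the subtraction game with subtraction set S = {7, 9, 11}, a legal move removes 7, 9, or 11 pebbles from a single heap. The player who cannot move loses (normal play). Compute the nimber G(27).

1

G(0) = 0
G(1) = mex{} = 0
G(2) = mex{} = 0
G(3) = mex{} = 0
G(4) = mex{} = 0
G(5) = mex{} = 0
G(6) = mex{} = 0
G(7) = mex{0} = 1
G(8) = mex{0} = 1
G(9) = mex{0,0} = 1
G(10) = mex{0,0} = 1
G(11) = mex{0,0,0} = 1
G(12) = mex{0,0,0} = 1
G(13) = mex{0,0,0} = 1
G(14) = mex{1,0,0} = 2
G(15) = mex{1,0,0} = 2
G(16) = mex{1,1,0} = 2
G(17) = mex{1,1,0} = 2
G(18) = mex{1,1,1} = 0
G(19) = mex{1,1,1} = 0
G(20) = mex{1,1,1} = 0
G(21) = mex{2,1,1} = 0
G(22) = mex{2,1,1} = 0
G(23) = mex{2,2,1} = 0
G(24) = mex{2,2,1} = 0
G(25) = mex{0,2,2} = 1
G(26) = mex{0,2,2} = 1
G(27) = mex{0,0,2} = 1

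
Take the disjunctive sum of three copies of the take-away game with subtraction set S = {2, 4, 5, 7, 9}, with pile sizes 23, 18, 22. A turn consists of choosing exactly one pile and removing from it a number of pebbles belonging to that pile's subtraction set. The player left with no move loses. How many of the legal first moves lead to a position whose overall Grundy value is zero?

4

All piles use S = {2, 4, 5, 7, 9}:
G(0) = 0
G(1) = mex{} = 0
G(2) = mex{0} = 1
G(3) = mex{0} = 1
G(4) = mex{1,0} = 2
G(5) = mex{1,0,0} = 2
G(6) = mex{2,1,0} = 3
G(7) = mex{2,1,1,0} = 3
G(8) = mex{3,2,1,0} = 4
G(9) = mex{3,2,2,1,0} = 4
G(10) = mex{4,3,2,1,0} = 5
G(11) = mex{4,3,3,2,1} = 0
G(12) = mex{5,4,3,2,1} = 0
G(13) = mex{0,4,4,3,2} = 1
G(14) = mex{0,5,4,3,2} = 1
G(15) = mex{1,0,5,4,3} = 2
G(16) = mex{1,0,0,4,3} = 2
G(17) = mex{2,1,0,5,4} = 3
G(18) = mex{2,1,1,0,4} = 3
G(19) = mex{3,2,1,0,5} = 4
G(20) = mex{3,2,2,1,0} = 4
G(21) = mex{4,3,2,1,0} = 5
G(22) = mex{4,3,3,2,1} = 0
G(23) = mex{5,4,3,2,1} = 0
Pile A: G(23) = 0.
Pile B: G(18) = 3.
Pile C: G(22) = 0.
Combined Grundy value = 0 ⊕ 3 ⊕ 0 = 3.
A winning move leaves total XOR = 0, i.e. changes one component's Grundy value g to g ⊕ X where X is the current total.
Pile A: need g' = 0⊕3 = 3. Options: 23−2→G=5, 23−4→G=4, 23−5→G=3, 23−7→G=2, 23−9→G=1. Hits: 1.
Pile B: need g' = 3⊕3 = 0. Options: 18−2→G=2, 18−4→G=1, 18−5→G=1, 18−7→G=0, 18−9→G=4. Hits: 1.
Pile C: need g' = 0⊕3 = 3. Options: 22−2→G=4, 22−4→G=3, 22−5→G=3, 22−7→G=2, 22−9→G=1. Hits: 2.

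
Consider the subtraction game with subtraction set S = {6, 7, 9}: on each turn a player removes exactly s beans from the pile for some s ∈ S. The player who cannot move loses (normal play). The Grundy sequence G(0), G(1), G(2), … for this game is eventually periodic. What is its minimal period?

15

n :  0  1  2  3  4  5  6  7  8  9 10 11 12 13 14 15 16 17 18 19 20 21 22 23 24 25 26 27 28 29 30 31
G :  0  0  0  0  0  0  1  1  1  1  1  1  2  2  2  0  0  0  0  0  0  1  1  1  1  1  1  2  2  2  0  0
G(n+15) = G(n) holds for n = 0,…,8 (a full window of length max(S) = 9), so the sequence is purely periodic with period 15.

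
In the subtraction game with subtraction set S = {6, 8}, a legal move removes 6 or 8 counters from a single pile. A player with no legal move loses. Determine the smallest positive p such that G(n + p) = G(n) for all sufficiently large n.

G(0) = 0
G(1) = mex{} = 0
G(2) = mex{} = 0
G(3) = mex{} = 0
G(4) = mex{} = 0
G(5) = mex{} = 0
G(6) = mex{0} = 1
G(7) = mex{0} = 1
G(8) = mex{0,0} = 1
G(9) = mex{0,0} = 1
G(10) = mex{0,0} = 1
G(11) = mex{0,0} = 1
G(12) = mex{1,0} = 2
G(13) = mex{1,0} = 2
G(14) = mex{1,1} = 0
G(15) = mex{1,1} = 0
G(16) = mex{1,1} = 0
G(17) = mex{1,1} = 0
G(18) = mex{2,1} = 0
G(19) = mex{2,1} = 0
G(20) = mex{0,2} = 1
G(21) = mex{0,2} = 1
G(22) = mex{0,0} = 1
G(23) = mex{0,0} = 1
G(24) = mex{0,0} = 1
G(25) = mex{0,0} = 1
G(26) = mex{1,0} = 2
G(27) = mex{1,0} = 2
G(28) = mex{1,1} = 0
G(29) = mex{1,1} = 0
G(n+14) = G(n) holds for n = 0,…,7 (a full window of length max(S) = 8), so the sequence is purely periodic with period 14.

14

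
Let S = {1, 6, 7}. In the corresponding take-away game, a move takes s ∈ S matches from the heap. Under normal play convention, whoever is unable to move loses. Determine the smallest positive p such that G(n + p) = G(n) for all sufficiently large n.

n :  0  1  2  3  4  5  6  7  8  9 10 11 12 13 14 15 16 17 18 19 20 21 22 23 24 25
G :  0  1  0  1  0  1  2  3  2  3  2  3  0  1  0  1  0  1  2  3  2  3  2  3  0  1
G(n+12) = G(n) holds for n = 0,…,6 (a full window of length max(S) = 7), so the sequence is purely periodic with period 12.

12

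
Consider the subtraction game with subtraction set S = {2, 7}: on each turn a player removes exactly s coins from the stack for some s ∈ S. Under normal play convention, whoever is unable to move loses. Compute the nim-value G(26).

2

G(0) = 0
G(1) = mex{} = 0
G(2) = mex{0} = 1
G(3) = mex{0} = 1
G(4) = mex{1} = 0
G(5) = mex{1} = 0
G(6) = mex{0} = 1
G(7) = mex{0,0} = 1
G(8) = mex{1,0} = 2
G(9) = mex{1,1} = 0
G(10) = mex{2,1} = 0
G(11) = mex{0,0} = 1
G(12) = mex{0,0} = 1
G(13) = mex{1,1} = 0
G(14) = mex{1,1} = 0
G(15) = mex{0,2} = 1
G(16) = mex{0,0} = 1
G(17) = mex{1,0} = 2
G(18) = mex{1,1} = 0
G(19) = mex{2,1} = 0
G(20) = mex{0,0} = 1
G(21) = mex{0,0} = 1
G(22) = mex{1,1} = 0
G(23) = mex{1,1} = 0
G(24) = mex{0,2} = 1
G(25) = mex{0,0} = 1
G(26) = mex{1,0} = 2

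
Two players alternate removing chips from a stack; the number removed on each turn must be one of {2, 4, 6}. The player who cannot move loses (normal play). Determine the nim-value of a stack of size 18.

1

G(0) = 0
G(1) = mex{} = 0
G(2) = mex{0} = 1
G(3) = mex{0} = 1
G(4) = mex{1,0} = 2
G(5) = mex{1,0} = 2
G(6) = mex{2,1,0} = 3
G(7) = mex{2,1,0} = 3
G(8) = mex{3,2,1} = 0
G(9) = mex{3,2,1} = 0
G(10) = mex{0,3,2} = 1
G(11) = mex{0,3,2} = 1
G(12) = mex{1,0,3} = 2
G(13) = mex{1,0,3} = 2
G(14) = mex{2,1,0} = 3
G(15) = mex{2,1,0} = 3
G(16) = mex{3,2,1} = 0
G(17) = mex{3,2,1} = 0
G(18) = mex{0,3,2} = 1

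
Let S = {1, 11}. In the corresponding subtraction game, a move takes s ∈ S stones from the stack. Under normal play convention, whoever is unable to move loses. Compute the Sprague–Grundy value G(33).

1

G(0) = 0
G(1) = mex{0} = 1
G(2) = mex{1} = 0
G(3) = mex{0} = 1
G(4) = mex{1} = 0
G(5) = mex{0} = 1
G(6) = mex{1} = 0
G(7) = mex{0} = 1
G(8) = mex{1} = 0
G(9) = mex{0} = 1
G(10) = mex{1} = 0
G(11) = mex{0,0} = 1
G(12) = mex{1,1} = 0
G(13) = mex{0,0} = 1
G(14) = mex{1,1} = 0
G(15) = mex{0,0} = 1
G(16) = mex{1,1} = 0
G(17) = mex{0,0} = 1
G(18) = mex{1,1} = 0
G(19) = mex{0,0} = 1
G(20) = mex{1,1} = 0
G(21) = mex{0,0} = 1
G(22) = mex{1,1} = 0
G(23) = mex{0,0} = 1
G(24) = mex{1,1} = 0
G(25) = mex{0,0} = 1
G(26) = mex{1,1} = 0
G(27) = mex{0,0} = 1
G(28) = mex{1,1} = 0
G(29) = mex{0,0} = 1
G(30) = mex{1,1} = 0
G(31) = mex{0,0} = 1
G(32) = mex{1,1} = 0
G(33) = mex{0,0} = 1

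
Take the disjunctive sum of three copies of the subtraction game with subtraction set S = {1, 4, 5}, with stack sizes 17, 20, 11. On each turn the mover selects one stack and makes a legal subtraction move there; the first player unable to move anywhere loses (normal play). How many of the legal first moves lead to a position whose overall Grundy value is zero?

All stacks use S = {1, 4, 5}:
G(0) = 0
G(1) = mex{0} = 1
G(2) = mex{1} = 0
G(3) = mex{0} = 1
G(4) = mex{1,0} = 2
G(5) = mex{2,1,0} = 3
G(6) = mex{3,0,1} = 2
G(7) = mex{2,1,0} = 3
G(8) = mex{3,2,1} = 0
G(9) = mex{0,3,2} = 1
G(10) = mex{1,2,3} = 0
G(11) = mex{0,3,2} = 1
G(12) = mex{1,0,3} = 2
G(13) = mex{2,1,0} = 3
G(14) = mex{3,0,1} = 2
G(15) = mex{2,1,0} = 3
G(16) = mex{3,2,1} = 0
G(17) = mex{0,3,2} = 1
G(18) = mex{1,2,3} = 0
G(19) = mex{0,3,2} = 1
G(20) = mex{1,0,3} = 2
Stack A: G(17) = 1.
Stack B: G(20) = 2.
Stack C: G(11) = 1.
Combined Grundy value = 1 ⊕ 2 ⊕ 1 = 2.
A winning move leaves total XOR = 0, i.e. changes one component's Grundy value g to g ⊕ X where X is the current total.
Stack A: need g' = 1⊕2 = 3. Options: 17−1→G=0, 17−4→G=3, 17−5→G=2. Hits: 1.
Stack B: need g' = 2⊕2 = 0. Options: 20−1→G=1, 20−4→G=0, 20−5→G=3. Hits: 1.
Stack C: need g' = 1⊕2 = 3. Options: 11−1→G=0, 11−4→G=3, 11−5→G=2. Hits: 1.

3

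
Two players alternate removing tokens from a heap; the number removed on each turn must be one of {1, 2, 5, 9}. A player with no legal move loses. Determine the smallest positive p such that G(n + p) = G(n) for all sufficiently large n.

10

n :  0  1  2  3  4  5  6  7  8  9 10 11 12 13 14 15 16 17 18 19 20 21
G :  0  1  2  0  1  2  0  1  2  3  0  1  2  0  1  2  0  1  2  3  0  1
G(n+10) = G(n) holds for n = 0,…,8 (a full window of length max(S) = 9), so the sequence is purely periodic with period 10.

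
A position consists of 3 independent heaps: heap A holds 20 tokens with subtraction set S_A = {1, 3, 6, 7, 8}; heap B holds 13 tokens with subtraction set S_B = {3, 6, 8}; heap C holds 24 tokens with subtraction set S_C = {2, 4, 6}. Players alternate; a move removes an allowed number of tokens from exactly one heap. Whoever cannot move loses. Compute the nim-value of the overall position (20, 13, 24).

Heap A, S = {1, 3, 6, 7, 8}:
G(0) = 0
G(1) = mex{0} = 1
G(2) = mex{1} = 0
G(3) = mex{0,0} = 1
G(4) = mex{1,1} = 0
G(5) = mex{0,0} = 1
G(6) = mex{1,1,0} = 2
G(7) = mex{2,0,1,0} = 3
G(8) = mex{3,1,0,1,0} = 2
G(9) = mex{2,2,1,0,1} = 3
G(10) = mex{3,3,0,1,0} = 2
G(11) = mex{2,2,1,0,1} = 3
G(12) = mex{3,3,2,1,0} = 4
G(13) = mex{4,2,3,2,1} = 0
G(14) = mex{0,3,2,3,2} = 1
G(15) = mex{1,4,3,2,3} = 0
G(16) = mex{0,0,2,3,2} = 1
G(17) = mex{1,1,3,2,3} = 0
G(18) = mex{0,0,4,3,2} = 1
G(19) = mex{1,1,0,4,3} = 2
G(20) = mex{2,0,1,0,4} = 3
G_A(20) = 3.
Heap B, S = {3, 6, 8}:
n :  0  1  2  3  4  5  6  7  8  9 10 11 12 13
G :  0  0  0  1  1  1  2  2  2  3  3  0  0  0
G_B(13) = 0.
Heap C, S = {2, 4, 6}:
G(0) = 0
G(1) = mex{} = 0
G(2) = mex{0} = 1
G(3) = mex{0} = 1
G(4) = mex{1,0} = 2
G(5) = mex{1,0} = 2
G(6) = mex{2,1,0} = 3
G(7) = mex{2,1,0} = 3
G(8) = mex{3,2,1} = 0
G(9) = mex{3,2,1} = 0
G(10) = mex{0,3,2} = 1
G(11) = mex{0,3,2} = 1
G(12) = mex{1,0,3} = 2
G(13) = mex{1,0,3} = 2
G(14) = mex{2,1,0} = 3
G(15) = mex{2,1,0} = 3
G(16) = mex{3,2,1} = 0
G(17) = mex{3,2,1} = 0
G(18) = mex{0,3,2} = 1
G(19) = mex{0,3,2} = 1
G(20) = mex{1,0,3} = 2
G(21) = mex{1,0,3} = 2
G(22) = mex{2,1,0} = 3
G(23) = mex{2,1,0} = 3
G(24) = mex{3,2,1} = 0
G_C(24) = 0.
Combined Grundy value = 3 ⊕ 0 ⊕ 0 = 3.

3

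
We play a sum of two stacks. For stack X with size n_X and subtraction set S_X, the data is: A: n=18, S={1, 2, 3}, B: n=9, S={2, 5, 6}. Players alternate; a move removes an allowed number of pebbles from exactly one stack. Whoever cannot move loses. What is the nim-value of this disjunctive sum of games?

Stack A, S = {1, 2, 3}:
G(0) = 0
G(1) = mex{0} = 1
G(2) = mex{1,0} = 2
G(3) = mex{2,1,0} = 3
G(4) = mex{3,2,1} = 0
G(5) = mex{0,3,2} = 1
G(6) = mex{1,0,3} = 2
G(7) = mex{2,1,0} = 3
G(8) = mex{3,2,1} = 0
G(9) = mex{0,3,2} = 1
G(10) = mex{1,0,3} = 2
G(11) = mex{2,1,0} = 3
G(12) = mex{3,2,1} = 0
G(13) = mex{0,3,2} = 1
G(14) = mex{1,0,3} = 2
G(15) = mex{2,1,0} = 3
G(16) = mex{3,2,1} = 0
G(17) = mex{0,3,2} = 1
G(18) = mex{1,0,3} = 2
G_A(18) = 2.
Stack B, S = {2, 5, 6}:
G(0) = 0
G(1) = mex{} = 0
G(2) = mex{0} = 1
G(3) = mex{0} = 1
G(4) = mex{1} = 0
G(5) = mex{1,0} = 2
G(6) = mex{0,0,0} = 1
G(7) = mex{2,1,0} = 3
G(8) = mex{1,1,1} = 0
G(9) = mex{3,0,1} = 2
G_B(9) = 2.
Combined Grundy value = 2 ⊕ 2 = 0.

0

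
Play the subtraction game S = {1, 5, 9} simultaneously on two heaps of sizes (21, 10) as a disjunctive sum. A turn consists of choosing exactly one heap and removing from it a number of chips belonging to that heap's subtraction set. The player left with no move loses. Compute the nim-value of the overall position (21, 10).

1

All heaps use S = {1, 5, 9}:
n :  0  1  2  3  4  5  6  7  8  9 10 11 12 13 14 15 16 17 18 19 20 21
G :  0  1  0  1  0  1  0  1  0  1  0  1  0  1  0  1  0  1  0  1  0  1
Heap A: G(21) = 1.
Heap B: G(10) = 0.
Combined Grundy value = 1 ⊕ 0 = 1.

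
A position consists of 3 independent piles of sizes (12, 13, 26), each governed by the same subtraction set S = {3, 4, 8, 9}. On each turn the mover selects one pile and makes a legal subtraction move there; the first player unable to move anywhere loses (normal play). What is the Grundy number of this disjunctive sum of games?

0

All piles use S = {3, 4, 8, 9}:
G(0) = 0
G(1) = mex{} = 0
G(2) = mex{} = 0
G(3) = mex{0} = 1
G(4) = mex{0,0} = 1
G(5) = mex{0,0} = 1
G(6) = mex{1,0} = 2
G(7) = mex{1,1} = 0
G(8) = mex{1,1,0} = 2
G(9) = mex{2,1,0,0} = 3
G(10) = mex{0,2,0,0} = 1
G(11) = mex{2,0,1,0} = 3
G(12) = mex{3,2,1,1} = 0
G(13) = mex{1,3,1,1} = 0
G(14) = mex{3,1,2,1} = 0
G(15) = mex{0,3,0,2} = 1
G(16) = mex{0,0,2,0} = 1
G(17) = mex{0,0,3,2} = 1
G(18) = mex{1,0,1,3} = 2
G(19) = mex{1,1,3,1} = 0
G(20) = mex{1,1,0,3} = 2
G(21) = mex{2,1,0,0} = 3
G(22) = mex{0,2,0,0} = 1
G(23) = mex{2,0,1,0} = 3
G(24) = mex{3,2,1,1} = 0
G(25) = mex{1,3,1,1} = 0
G(26) = mex{3,1,2,1} = 0
Pile A: G(12) = 0.
Pile B: G(13) = 0.
Pile C: G(26) = 0.
Combined Grundy value = 0 ⊕ 0 ⊕ 0 = 0.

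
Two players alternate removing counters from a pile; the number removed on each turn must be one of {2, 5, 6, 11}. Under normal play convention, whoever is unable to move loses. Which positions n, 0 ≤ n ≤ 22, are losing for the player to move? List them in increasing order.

G(0) = 0
G(1) = mex{} = 0
G(2) = mex{0} = 1
G(3) = mex{0} = 1
G(4) = mex{1} = 0
G(5) = mex{1,0} = 2
G(6) = mex{0,0,0} = 1
G(7) = mex{2,1,0} = 3
G(8) = mex{1,1,1} = 0
G(9) = mex{3,0,1} = 2
G(10) = mex{0,2,0} = 1
G(11) = mex{2,1,2,0} = 3
G(12) = mex{1,3,1,0} = 2
G(13) = mex{3,0,3,1} = 2
G(14) = mex{2,2,0,1} = 3
G(15) = mex{2,1,2,0} = 3
G(16) = mex{3,3,1,2} = 0
G(17) = mex{3,2,3,1} = 0
G(18) = mex{0,2,2,3} = 1
G(19) = mex{0,3,2,0} = 1
G(20) = mex{1,3,3,2} = 0
G(21) = mex{1,0,3,1} = 2
G(22) = mex{0,0,0,3} = 1
P-positions are exactly the n with G(n) = 0.

0, 1, 4, 8, 16, 17, 20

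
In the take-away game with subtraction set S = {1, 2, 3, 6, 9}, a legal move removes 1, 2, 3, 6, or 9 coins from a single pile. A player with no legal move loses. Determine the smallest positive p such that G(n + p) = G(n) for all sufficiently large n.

4

G(0) = 0
G(1) = mex{0} = 1
G(2) = mex{1,0} = 2
G(3) = mex{2,1,0} = 3
G(4) = mex{3,2,1} = 0
G(5) = mex{0,3,2} = 1
G(6) = mex{1,0,3,0} = 2
G(7) = mex{2,1,0,1} = 3
G(8) = mex{3,2,1,2} = 0
G(9) = mex{0,3,2,3,0} = 1
G(10) = mex{1,0,3,0,1} = 2
G(11) = mex{2,1,0,1,2} = 3
G(12) = mex{3,2,1,2,3} = 0
G(13) = mex{0,3,2,3,0} = 1
G(14) = mex{1,0,3,0,1} = 2
G(n+4) = G(n) holds for n = 0,…,8 (a full window of length max(S) = 9), so the sequence is purely periodic with period 4.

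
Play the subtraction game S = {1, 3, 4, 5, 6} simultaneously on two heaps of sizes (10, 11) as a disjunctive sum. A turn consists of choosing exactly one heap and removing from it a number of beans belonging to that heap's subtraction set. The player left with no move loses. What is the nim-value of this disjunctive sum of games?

All heaps use S = {1, 3, 4, 5, 6}:
n :  0  1  2  3  4  5  6  7  8  9 10 11
G :  0  1  0  1  2  3  2  3  4  0  1  0
Heap A: G(10) = 1.
Heap B: G(11) = 0.
Combined Grundy value = 1 ⊕ 0 = 1.

1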